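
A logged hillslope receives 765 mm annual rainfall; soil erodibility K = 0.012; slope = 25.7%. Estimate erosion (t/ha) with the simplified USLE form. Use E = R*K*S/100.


Formula: E = R * K * S / 100  (simplified USLE)
R * K = 765 * 0.012 = 9.18
E = 9.18 * 25.7 / 100 = 2.36 t/ha

2.36


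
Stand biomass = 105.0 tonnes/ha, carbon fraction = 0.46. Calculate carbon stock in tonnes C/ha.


Formula: Carbon Stock = Biomass * Carbon Fraction
C = 105.0 t/ha * 0.46
C = 48.3 t C/ha

48.3


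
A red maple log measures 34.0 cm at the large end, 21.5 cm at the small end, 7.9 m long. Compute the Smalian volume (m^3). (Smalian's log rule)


Smalian: V = (A1 + A2)/2 * L,  A = pi*(D/200)^2
A1 = pi*(34.0/200)^2 = 0.090792 m^2
A2 = pi*(21.5/200)^2 = 0.036305 m^2
V = (0.090792+0.036305)/2*7.9 = 0.502 m^3

0.502


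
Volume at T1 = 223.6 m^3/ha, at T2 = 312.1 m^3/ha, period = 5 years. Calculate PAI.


Formula: PAI = (V_T2 - V_T1) / (T2 - T1)
Volume increment = 312.1 - 223.6 = 88.5 m^3/ha
PAI = 88.5 / 5 = 17.7 m^3/ha/year

17.7


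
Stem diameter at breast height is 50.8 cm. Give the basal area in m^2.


Formula: BA = pi * (DBH/2)^2 / 10000  (cm^2 to m^2)
Radius = DBH/2 = 50.8/2 = 25.4 cm
BA = pi * 25.4^2 / 10000
   = 2026.8299 cm^2 / 10000
   = 0.2027 m^2

0.2027


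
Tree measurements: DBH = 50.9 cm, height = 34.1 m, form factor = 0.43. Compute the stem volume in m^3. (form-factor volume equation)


Formula: V = pi * (DBH/200)^2 * H * ff
Radius = DBH/200 = 50.9/200 = 0.2545 m
Radius^2 = 0.2545^2 = 0.06477025 m^2
V = pi * 0.06477025 * 34.1 * 0.43
V = 2.984 m^3

2.984


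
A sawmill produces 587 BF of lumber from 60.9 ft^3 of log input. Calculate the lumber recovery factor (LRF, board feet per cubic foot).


Formula: LRF = Lumber Output (BF) / Log Input (ft^3)
LRF = 587 BF / 60.9 ft^3
LRF = 9.64 BF/ft^3

9.64


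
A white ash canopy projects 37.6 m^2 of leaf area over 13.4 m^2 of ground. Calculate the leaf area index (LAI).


Formula: LAI = total leaf area / ground area  (dimensionless)
LAI = 37.6 m^2 / 13.4 m^2
LAI = 2.81

2.81


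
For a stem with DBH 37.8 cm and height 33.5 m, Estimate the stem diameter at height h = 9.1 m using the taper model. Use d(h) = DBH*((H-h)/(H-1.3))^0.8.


Taper: d(h) = DBH * ((H - h) / (H - 1.3))^0.8
Numerator = H - h = 33.5 - 9.1 = 24.4 m
Denominator = H - 1.3 = 33.5 - 1.3 = 32.2 m
Ratio = 24.4 / 32.2 = 0.75776
d = 37.8 * 0.75776^0.8 = 30.3 cm

30.3


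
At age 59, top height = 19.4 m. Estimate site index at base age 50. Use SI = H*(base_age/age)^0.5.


Formula: SI = H_dom * (base_age / age)^0.5
Age ratio = 50 / 59 = 0.84746
sqrt(age_ratio) = 0.92057
SI = 19.4 * 0.92057 = 17.9 m

17.9


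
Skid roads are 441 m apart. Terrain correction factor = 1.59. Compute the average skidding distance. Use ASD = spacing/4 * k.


Formula: ASD = (spacing / 4) * correction
Uncorrected distance = spacing / 4 = 441 / 4 = 110.25 m
ASD = 110.25 * 1.59 = 175 m

175


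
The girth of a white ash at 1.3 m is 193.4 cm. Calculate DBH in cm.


Formula: DBH = C / pi
DBH = 193.4 / pi
pi = 3.14159...
DBH = 61.6 cm

61.6


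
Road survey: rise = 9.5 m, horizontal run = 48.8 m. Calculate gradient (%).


Formula: Gradient = rise / run * 100
Gradient = 9.5 / 48.8 * 100 = 19.5%

19.5


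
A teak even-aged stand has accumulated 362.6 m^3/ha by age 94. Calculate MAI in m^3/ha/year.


Formula: MAI = Total Volume / Stand Age
MAI = 362.6 m^3/ha / 94 years
MAI = 3.86 m^3/ha/year

3.86


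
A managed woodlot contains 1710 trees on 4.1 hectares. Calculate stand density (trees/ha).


Formula: Stand Density = N_trees / Area_ha
Density = 1710 trees / 4.1 ha
Density = 417 trees/ha

417


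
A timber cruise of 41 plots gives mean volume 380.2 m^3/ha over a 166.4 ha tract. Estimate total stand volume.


Formula: Total Volume = Mean Volume per ha * Total Area
Total Volume = 380.2 m^3/ha * 166.4 ha
Total Volume = 63265 m^3

63265


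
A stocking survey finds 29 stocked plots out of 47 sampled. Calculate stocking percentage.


Formula: Stocking % = stocked plots / total plots * 100
Stocking = 29 / 47 * 100
Stocking = 0.617 * 100 = 61.7%

61.7


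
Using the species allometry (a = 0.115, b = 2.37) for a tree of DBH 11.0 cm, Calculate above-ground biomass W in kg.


Formula: W = a * DBH^b  (allometric power law)
DBH^b = 11.0^2.37 = 293.8331
W = 0.115 * 293.8331 = 33.8 kg

33.8


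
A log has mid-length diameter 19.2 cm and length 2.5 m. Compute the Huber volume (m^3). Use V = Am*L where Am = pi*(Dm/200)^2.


Huber: V = Am * L,  Am = pi*(Dm/200)^2
Am = pi*(19.2/200)^2 = 0.028953 m^2
V = 0.028953*2.5 = 0.0724 m^3

0.0724


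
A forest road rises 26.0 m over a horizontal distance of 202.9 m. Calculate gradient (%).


Formula: Gradient = rise / run * 100
Gradient = 26.0 / 202.9 * 100 = 12.8%

12.8


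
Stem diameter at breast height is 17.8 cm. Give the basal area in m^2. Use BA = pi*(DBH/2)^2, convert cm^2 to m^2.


Formula: BA = pi * (DBH/2)^2 / 10000  (cm^2 to m^2)
Radius = DBH/2 = 17.8/2 = 8.9 cm
BA = pi * 8.9^2 / 10000
   = 248.8456 cm^2 / 10000
   = 0.0249 m^2

0.0249


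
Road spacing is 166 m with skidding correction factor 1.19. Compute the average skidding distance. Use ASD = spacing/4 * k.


Formula: ASD = (spacing / 4) * correction
Uncorrected distance = spacing / 4 = 166 / 4 = 41.5 m
ASD = 41.5 * 1.19 = 49 m

49


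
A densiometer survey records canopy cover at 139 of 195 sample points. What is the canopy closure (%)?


Formula: Canopy closure = covered points / total points * 100
Closure = 139 / 195 * 100
Closure = 0.7128 * 100 = 71.3%

71.3


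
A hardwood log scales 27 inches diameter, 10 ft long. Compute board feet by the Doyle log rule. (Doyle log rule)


Doyle: BF = (D - 4)^2 * L / 16
Adjusted diameter = 27 - 4 = 23 in
(D-4)^2 = 23^2 = 529
BF = 529 * 10 / 16 = 331 BF

331


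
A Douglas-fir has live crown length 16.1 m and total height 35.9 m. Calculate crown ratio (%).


Formula: Crown Ratio = (Crown Length / Total Height) * 100
CR = (16.1 m / 35.9 m) * 100
CR = 0.4485 * 100 = 44.8%

44.8


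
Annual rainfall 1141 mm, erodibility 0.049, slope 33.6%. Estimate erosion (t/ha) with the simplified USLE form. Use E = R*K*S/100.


Formula: E = R * K * S / 100  (simplified USLE)
R * K = 1141 * 0.049 = 55.909
E = 55.909 * 33.6 / 100 = 18.79 t/ha

18.79


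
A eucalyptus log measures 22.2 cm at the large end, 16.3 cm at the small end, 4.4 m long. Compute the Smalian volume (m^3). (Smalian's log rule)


Smalian: V = (A1 + A2)/2 * L,  A = pi*(D/200)^2
A1 = pi*(22.2/200)^2 = 0.038708 m^2
A2 = pi*(16.3/200)^2 = 0.020867 m^2
V = (0.038708+0.020867)/2*4.4 = 0.1311 m^3

0.1311


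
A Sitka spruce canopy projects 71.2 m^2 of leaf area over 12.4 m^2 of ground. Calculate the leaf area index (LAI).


Formula: LAI = total leaf area / ground area  (dimensionless)
LAI = 71.2 m^2 / 12.4 m^2
LAI = 5.74

5.74


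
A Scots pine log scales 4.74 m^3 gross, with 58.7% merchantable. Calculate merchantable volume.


Formula: MV = V_total * (merchantable_pct / 100)
Merchantable fraction = 58.7% / 100 = 0.587
MV = 4.74 m^3 * 0.587 = 2.782 m^3

2.782


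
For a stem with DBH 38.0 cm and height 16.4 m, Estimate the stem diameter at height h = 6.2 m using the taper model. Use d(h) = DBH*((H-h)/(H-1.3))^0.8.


Taper: d(h) = DBH * ((H - h) / (H - 1.3))^0.8
Numerator = H - h = 16.4 - 6.2 = 10.2 m
Denominator = H - 1.3 = 16.4 - 1.3 = 15.1 m
Ratio = 10.2 / 15.1 = 0.6755
d = 38.0 * 0.6755^0.8 = 27.8 cm

27.8


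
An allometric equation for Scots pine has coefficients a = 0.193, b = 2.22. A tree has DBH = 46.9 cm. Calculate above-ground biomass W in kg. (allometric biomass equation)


Formula: W = a * DBH^b  (allometric power law)
DBH^b = 46.9^2.22 = 5128.6577
W = 0.193 * 5128.6577 = 989.8 kg

989.8


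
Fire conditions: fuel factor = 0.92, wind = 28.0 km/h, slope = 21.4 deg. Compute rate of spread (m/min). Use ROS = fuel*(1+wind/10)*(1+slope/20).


Formula: ROS = fuel * (1 + wind/10) * (1 + slope/20)
Wind factor = 1 + 28.0/10 = 3.8
Slope factor = 1 + 21.4/20 = 2.07
ROS = 0.92 * 3.8 * 2.07 = 7.24 m/min

7.24


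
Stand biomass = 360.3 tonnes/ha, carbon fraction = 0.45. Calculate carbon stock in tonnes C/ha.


Formula: Carbon Stock = Biomass * Carbon Fraction
C = 360.3 t/ha * 0.45
C = 162.1 t C/ha

162.1


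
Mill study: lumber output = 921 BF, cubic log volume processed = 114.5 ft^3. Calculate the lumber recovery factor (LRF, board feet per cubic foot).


Formula: LRF = Lumber Output (BF) / Log Input (ft^3)
LRF = 921 BF / 114.5 ft^3
LRF = 8.04 BF/ft^3

8.04


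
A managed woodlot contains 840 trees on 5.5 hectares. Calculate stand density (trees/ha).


Formula: Stand Density = N_trees / Area_ha
Density = 840 trees / 5.5 ha
Density = 153 trees/ha

153


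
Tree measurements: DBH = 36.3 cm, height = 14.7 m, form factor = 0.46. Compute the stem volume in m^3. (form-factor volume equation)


Formula: V = pi * (DBH/200)^2 * H * ff
Radius = DBH/200 = 36.3/200 = 0.1815 m
Radius^2 = 0.1815^2 = 0.03294225 m^2
V = pi * 0.03294225 * 14.7 * 0.46
V = 0.7 m^3

0.7


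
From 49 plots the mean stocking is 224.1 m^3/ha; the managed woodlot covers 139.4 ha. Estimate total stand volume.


Formula: Total Volume = Mean Volume per ha * Total Area
Total Volume = 224.1 m^3/ha * 139.4 ha
Total Volume = 31240 m^3

31240


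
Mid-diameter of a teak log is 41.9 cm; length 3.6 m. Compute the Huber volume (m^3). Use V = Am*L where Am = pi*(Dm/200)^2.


Huber: V = Am * L,  Am = pi*(Dm/200)^2
Am = pi*(41.9/200)^2 = 0.137885 m^2
V = 0.137885*3.6 = 0.4964 m^3

0.4964


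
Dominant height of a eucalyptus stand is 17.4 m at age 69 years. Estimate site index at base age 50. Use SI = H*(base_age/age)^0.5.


Formula: SI = H_dom * (base_age / age)^0.5
Age ratio = 50 / 69 = 0.72464
sqrt(age_ratio) = 0.85126
SI = 17.4 * 0.85126 = 14.8 m

14.8


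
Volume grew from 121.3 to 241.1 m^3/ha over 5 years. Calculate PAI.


Formula: PAI = (V_T2 - V_T1) / (T2 - T1)
Volume increment = 241.1 - 121.3 = 119.8 m^3/ha
PAI = 119.8 / 5 = 23.96 m^3/ha/year

23.96


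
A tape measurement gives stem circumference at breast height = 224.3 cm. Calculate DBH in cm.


Formula: DBH = C / pi
DBH = 224.3 / pi
pi = 3.14159...
DBH = 71.4 cm

71.4


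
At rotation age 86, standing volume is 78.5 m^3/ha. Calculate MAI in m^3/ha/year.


Formula: MAI = Total Volume / Stand Age
MAI = 78.5 m^3/ha / 86 years
MAI = 0.91 m^3/ha/year

0.91


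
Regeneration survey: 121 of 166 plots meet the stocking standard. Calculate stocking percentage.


Formula: Stocking % = stocked plots / total plots * 100
Stocking = 121 / 166 * 100
Stocking = 0.7289 * 100 = 72.9%

72.9


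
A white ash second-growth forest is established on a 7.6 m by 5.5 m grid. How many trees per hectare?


Formula: TPH = 10000 m^2/ha / (spacing_x * spacing_y)
Area per tree = 7.6 m * 5.5 m = 41.8 m^2
TPH = 10000 / 41.8 = 239 trees/ha

239


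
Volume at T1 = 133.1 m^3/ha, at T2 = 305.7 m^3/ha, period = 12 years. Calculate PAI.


Formula: PAI = (V_T2 - V_T1) / (T2 - T1)
Volume increment = 305.7 - 133.1 = 172.6 m^3/ha
PAI = 172.6 / 12 = 14.38 m^3/ha/year

14.38


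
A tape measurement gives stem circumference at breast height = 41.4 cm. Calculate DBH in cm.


Formula: DBH = C / pi
DBH = 41.4 / pi
pi = 3.14159...
DBH = 13.2 cm

13.2


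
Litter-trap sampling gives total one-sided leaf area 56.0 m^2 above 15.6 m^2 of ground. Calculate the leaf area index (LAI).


Formula: LAI = total leaf area / ground area  (dimensionless)
LAI = 56.0 m^2 / 15.6 m^2
LAI = 3.59

3.59


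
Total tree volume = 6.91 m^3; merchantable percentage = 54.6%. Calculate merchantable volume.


Formula: MV = V_total * (merchantable_pct / 100)
Merchantable fraction = 54.6% / 100 = 0.546
MV = 6.91 m^3 * 0.546 = 3.773 m^3

3.773


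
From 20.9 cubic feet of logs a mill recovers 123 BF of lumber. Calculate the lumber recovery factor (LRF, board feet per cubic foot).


Formula: LRF = Lumber Output (BF) / Log Input (ft^3)
LRF = 123 BF / 20.9 ft^3
LRF = 5.89 BF/ft^3

5.89


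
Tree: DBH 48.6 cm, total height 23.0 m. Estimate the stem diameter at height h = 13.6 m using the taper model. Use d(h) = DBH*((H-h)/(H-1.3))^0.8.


Taper: d(h) = DBH * ((H - h) / (H - 1.3))^0.8
Numerator = H - h = 23.0 - 13.6 = 9.4 m
Denominator = H - 1.3 = 23.0 - 1.3 = 21.7 m
Ratio = 9.4 / 21.7 = 0.43318
d = 48.6 * 0.43318^0.8 = 24.9 cm

24.9


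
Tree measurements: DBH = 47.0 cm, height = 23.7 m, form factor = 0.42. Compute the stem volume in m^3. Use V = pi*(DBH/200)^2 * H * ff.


Formula: V = pi * (DBH/200)^2 * H * ff
Radius = DBH/200 = 47.0/200 = 0.235 m
Radius^2 = 0.235^2 = 0.055225 m^2
V = pi * 0.055225 * 23.7 * 0.42
V = 1.727 m^3

1.727


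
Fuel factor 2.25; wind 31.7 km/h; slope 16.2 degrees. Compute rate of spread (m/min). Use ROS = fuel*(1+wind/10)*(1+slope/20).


Formula: ROS = fuel * (1 + wind/10) * (1 + slope/20)
Wind factor = 1 + 31.7/10 = 4.17
Slope factor = 1 + 16.2/20 = 1.81
ROS = 2.25 * 4.17 * 1.81 = 16.98 m/min

16.98


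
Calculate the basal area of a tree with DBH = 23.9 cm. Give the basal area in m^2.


Formula: BA = pi * (DBH/2)^2 / 10000  (cm^2 to m^2)
Radius = DBH/2 = 23.9/2 = 11.95 cm
BA = pi * 11.95^2 / 10000
   = 448.6273 cm^2 / 10000
   = 0.0449 m^2

0.0449


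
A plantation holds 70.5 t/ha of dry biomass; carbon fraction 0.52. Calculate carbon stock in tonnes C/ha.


Formula: Carbon Stock = Biomass * Carbon Fraction
C = 70.5 t/ha * 0.52
C = 36.7 t C/ha

36.7


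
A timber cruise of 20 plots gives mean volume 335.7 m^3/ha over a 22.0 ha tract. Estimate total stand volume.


Formula: Total Volume = Mean Volume per ha * Total Area
Total Volume = 335.7 m^3/ha * 22.0 ha
Total Volume = 7385 m^3

7385


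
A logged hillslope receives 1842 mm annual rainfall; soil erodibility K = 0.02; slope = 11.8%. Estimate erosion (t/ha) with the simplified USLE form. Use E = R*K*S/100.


Formula: E = R * K * S / 100  (simplified USLE)
R * K = 1842 * 0.02 = 36.84
E = 36.84 * 11.8 / 100 = 4.35 t/ha

4.35


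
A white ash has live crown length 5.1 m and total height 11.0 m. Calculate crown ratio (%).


Formula: Crown Ratio = (Crown Length / Total Height) * 100
CR = (5.1 m / 11.0 m) * 100
CR = 0.4636 * 100 = 46.4%

46.4


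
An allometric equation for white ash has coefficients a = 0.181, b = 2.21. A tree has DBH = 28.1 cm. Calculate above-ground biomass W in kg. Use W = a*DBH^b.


Formula: W = a * DBH^b  (allometric power law)
DBH^b = 28.1^2.21 = 1590.893
W = 0.181 * 1590.893 = 288.0 kg

288.0


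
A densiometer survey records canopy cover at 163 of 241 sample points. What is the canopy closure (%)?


Formula: Canopy closure = covered points / total points * 100
Closure = 163 / 241 * 100
Closure = 0.6763 * 100 = 67.6%

67.6


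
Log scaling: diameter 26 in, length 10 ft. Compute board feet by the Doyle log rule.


Doyle: BF = (D - 4)^2 * L / 16
Adjusted diameter = 26 - 4 = 22 in
(D-4)^2 = 22^2 = 484
BF = 484 * 10 / 16 = 303 BF

303


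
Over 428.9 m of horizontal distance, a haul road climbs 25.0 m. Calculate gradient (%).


Formula: Gradient = rise / run * 100
Gradient = 25.0 / 428.9 * 100 = 5.8%

5.8


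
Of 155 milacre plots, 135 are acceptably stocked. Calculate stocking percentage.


Formula: Stocking % = stocked plots / total plots * 100
Stocking = 135 / 155 * 100
Stocking = 0.871 * 100 = 87.1%

87.1


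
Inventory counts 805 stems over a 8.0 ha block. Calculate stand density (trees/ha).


Formula: Stand Density = N_trees / Area_ha
Density = 805 trees / 8.0 ha
Density = 101 trees/ha

101


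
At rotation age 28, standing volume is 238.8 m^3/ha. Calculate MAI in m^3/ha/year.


Formula: MAI = Total Volume / Stand Age
MAI = 238.8 m^3/ha / 28 years
MAI = 8.53 m^3/ha/year

8.53


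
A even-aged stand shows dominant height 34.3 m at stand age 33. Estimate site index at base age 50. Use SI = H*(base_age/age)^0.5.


Formula: SI = H_dom * (base_age / age)^0.5
Age ratio = 50 / 33 = 1.51515
sqrt(age_ratio) = 1.23091
SI = 34.3 * 1.23091 = 42.2 m

42.2


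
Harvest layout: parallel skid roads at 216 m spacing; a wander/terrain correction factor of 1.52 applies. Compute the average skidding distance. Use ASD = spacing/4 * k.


Formula: ASD = (spacing / 4) * correction
Uncorrected distance = spacing / 4 = 216 / 4 = 54 m
ASD = 54 * 1.52 = 82 m

82


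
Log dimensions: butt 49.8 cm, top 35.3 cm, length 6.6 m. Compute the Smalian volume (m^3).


Smalian: V = (A1 + A2)/2 * L,  A = pi*(D/200)^2
A1 = pi*(49.8/200)^2 = 0.194782 m^2
A2 = pi*(35.3/200)^2 = 0.097868 m^2
V = (0.194782+0.097868)/2*6.6 = 0.9657 m^3

0.9657


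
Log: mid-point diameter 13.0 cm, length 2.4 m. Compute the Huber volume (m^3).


Huber: V = Am * L,  Am = pi*(Dm/200)^2
Am = pi*(13.0/200)^2 = 0.013273 m^2
V = 0.013273*2.4 = 0.0319 m^3

0.0319


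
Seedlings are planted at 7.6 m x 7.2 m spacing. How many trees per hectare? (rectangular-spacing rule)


Formula: TPH = 10000 m^2/ha / (spacing_x * spacing_y)
Area per tree = 7.6 m * 7.2 m = 54.72 m^2
TPH = 10000 / 54.72 = 183 trees/ha

183


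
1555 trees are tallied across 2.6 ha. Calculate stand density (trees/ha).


Formula: Stand Density = N_trees / Area_ha
Density = 1555 trees / 2.6 ha
Density = 598 trees/ha

598


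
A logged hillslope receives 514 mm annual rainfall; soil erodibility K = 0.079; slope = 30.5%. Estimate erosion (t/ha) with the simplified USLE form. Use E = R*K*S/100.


Formula: E = R * K * S / 100  (simplified USLE)
R * K = 514 * 0.079 = 40.606
E = 40.606 * 30.5 / 100 = 12.38 t/ha

12.38


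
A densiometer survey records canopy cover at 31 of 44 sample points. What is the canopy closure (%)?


Formula: Canopy closure = covered points / total points * 100
Closure = 31 / 44 * 100
Closure = 0.7045 * 100 = 70.5%

70.5


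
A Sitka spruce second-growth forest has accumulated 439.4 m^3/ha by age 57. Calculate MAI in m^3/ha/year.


Formula: MAI = Total Volume / Stand Age
MAI = 439.4 m^3/ha / 57 years
MAI = 7.71 m^3/ha/year

7.71


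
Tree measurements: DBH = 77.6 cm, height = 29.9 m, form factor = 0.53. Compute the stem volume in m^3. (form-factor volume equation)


Formula: V = pi * (DBH/200)^2 * H * ff
Radius = DBH/200 = 77.6/200 = 0.388 m
Radius^2 = 0.388^2 = 0.150544 m^2
V = pi * 0.150544 * 29.9 * 0.53
V = 7.495 m^3

7.495


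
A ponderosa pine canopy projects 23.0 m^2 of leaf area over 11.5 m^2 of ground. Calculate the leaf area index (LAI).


Formula: LAI = total leaf area / ground area  (dimensionless)
LAI = 23.0 m^2 / 11.5 m^2
LAI = 2.0

2.0


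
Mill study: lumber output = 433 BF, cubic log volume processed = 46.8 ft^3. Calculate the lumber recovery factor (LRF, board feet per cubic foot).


Formula: LRF = Lumber Output (BF) / Log Input (ft^3)
LRF = 433 BF / 46.8 ft^3
LRF = 9.25 BF/ft^3

9.25


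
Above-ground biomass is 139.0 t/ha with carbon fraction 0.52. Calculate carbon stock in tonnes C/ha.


Formula: Carbon Stock = Biomass * Carbon Fraction
C = 139.0 t/ha * 0.52
C = 72.3 t C/ha

72.3


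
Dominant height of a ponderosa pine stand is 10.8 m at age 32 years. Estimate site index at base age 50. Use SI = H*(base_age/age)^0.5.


Formula: SI = H_dom * (base_age / age)^0.5
Age ratio = 50 / 32 = 1.5625
sqrt(age_ratio) = 1.25
SI = 10.8 * 1.25 = 13.5 m

13.5


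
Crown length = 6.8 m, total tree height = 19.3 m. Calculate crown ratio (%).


Formula: Crown Ratio = (Crown Length / Total Height) * 100
CR = (6.8 m / 19.3 m) * 100
CR = 0.3523 * 100 = 35.2%

35.2


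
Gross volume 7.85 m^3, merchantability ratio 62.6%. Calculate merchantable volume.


Formula: MV = V_total * (merchantable_pct / 100)
Merchantable fraction = 62.6% / 100 = 0.626
MV = 7.85 m^3 * 0.626 = 4.914 m^3

4.914


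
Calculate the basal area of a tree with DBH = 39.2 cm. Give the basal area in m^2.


Formula: BA = pi * (DBH/2)^2 / 10000  (cm^2 to m^2)
Radius = DBH/2 = 39.2/2 = 19.6 cm
BA = pi * 19.6^2 / 10000
   = 1206.8742 cm^2 / 10000
   = 0.1207 m^2

0.1207


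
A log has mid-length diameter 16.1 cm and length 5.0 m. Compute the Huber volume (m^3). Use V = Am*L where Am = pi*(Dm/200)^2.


Huber: V = Am * L,  Am = pi*(Dm/200)^2
Am = pi*(16.1/200)^2 = 0.020358 m^2
V = 0.020358*5.0 = 0.1018 m^3

0.1018


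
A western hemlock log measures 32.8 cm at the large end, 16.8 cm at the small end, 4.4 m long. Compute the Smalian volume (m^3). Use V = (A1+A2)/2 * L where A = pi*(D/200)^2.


Smalian: V = (A1 + A2)/2 * L,  A = pi*(D/200)^2
A1 = pi*(32.8/200)^2 = 0.084496 m^2
A2 = pi*(16.8/200)^2 = 0.022167 m^2
V = (0.084496+0.022167)/2*4.4 = 0.2347 m^3

0.2347


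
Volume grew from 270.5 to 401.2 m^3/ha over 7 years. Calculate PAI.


Formula: PAI = (V_T2 - V_T1) / (T2 - T1)
Volume increment = 401.2 - 270.5 = 130.7 m^3/ha
PAI = 130.7 / 7 = 18.67 m^3/ha/year

18.67


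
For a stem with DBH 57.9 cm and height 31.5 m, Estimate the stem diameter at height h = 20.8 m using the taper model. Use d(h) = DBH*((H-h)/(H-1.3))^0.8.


Taper: d(h) = DBH * ((H - h) / (H - 1.3))^0.8
Numerator = H - h = 31.5 - 20.8 = 10.7 m
Denominator = H - 1.3 = 31.5 - 1.3 = 30.2 m
Ratio = 10.7 / 30.2 = 0.3543
d = 57.9 * 0.3543^0.8 = 25.2 cm

25.2


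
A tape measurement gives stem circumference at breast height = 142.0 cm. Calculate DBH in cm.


Formula: DBH = C / pi
DBH = 142.0 / pi
pi = 3.14159...
DBH = 45.2 cm

45.2


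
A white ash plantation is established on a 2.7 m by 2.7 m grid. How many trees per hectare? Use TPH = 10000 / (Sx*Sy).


Formula: TPH = 10000 m^2/ha / (spacing_x * spacing_y)
Area per tree = 2.7 m * 2.7 m = 7.29 m^2
TPH = 10000 / 7.29 = 1372 trees/ha

1372


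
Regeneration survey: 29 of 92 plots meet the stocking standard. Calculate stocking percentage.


Formula: Stocking % = stocked plots / total plots * 100
Stocking = 29 / 92 * 100
Stocking = 0.3152 * 100 = 31.5%

31.5


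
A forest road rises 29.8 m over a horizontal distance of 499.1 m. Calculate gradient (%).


Formula: Gradient = rise / run * 100
Gradient = 29.8 / 499.1 * 100 = 6.0%

6.0


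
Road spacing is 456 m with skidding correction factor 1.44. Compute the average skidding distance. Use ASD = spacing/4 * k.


Formula: ASD = (spacing / 4) * correction
Uncorrected distance = spacing / 4 = 456 / 4 = 114 m
ASD = 114 * 1.44 = 164 m

164


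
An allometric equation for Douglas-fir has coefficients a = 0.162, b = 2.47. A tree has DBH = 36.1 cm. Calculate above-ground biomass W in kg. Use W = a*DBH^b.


Formula: W = a * DBH^b  (allometric power law)
DBH^b = 36.1^2.47 = 7031.4159
W = 0.162 * 7031.4159 = 1139.1 kg

1139.1


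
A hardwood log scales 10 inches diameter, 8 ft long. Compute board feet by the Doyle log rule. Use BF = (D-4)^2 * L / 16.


Doyle: BF = (D - 4)^2 * L / 16
Adjusted diameter = 10 - 4 = 6 in
(D-4)^2 = 6^2 = 36
BF = 36 * 8 / 16 = 18 BF

18


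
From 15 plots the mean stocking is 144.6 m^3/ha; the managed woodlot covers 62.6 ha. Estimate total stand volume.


Formula: Total Volume = Mean Volume per ha * Total Area
Total Volume = 144.6 m^3/ha * 62.6 ha
Total Volume = 9052 m^3

9052


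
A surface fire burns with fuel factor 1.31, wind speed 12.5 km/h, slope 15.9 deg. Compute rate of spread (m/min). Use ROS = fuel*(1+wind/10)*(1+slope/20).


Formula: ROS = fuel * (1 + wind/10) * (1 + slope/20)
Wind factor = 1 + 12.5/10 = 2.25
Slope factor = 1 + 15.9/20 = 1.795
ROS = 1.31 * 2.25 * 1.795 = 5.29 m/min

5.29


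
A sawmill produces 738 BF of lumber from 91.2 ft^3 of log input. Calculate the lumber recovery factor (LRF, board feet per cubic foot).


Formula: LRF = Lumber Output (BF) / Log Input (ft^3)
LRF = 738 BF / 91.2 ft^3
LRF = 8.09 BF/ft^3

8.09


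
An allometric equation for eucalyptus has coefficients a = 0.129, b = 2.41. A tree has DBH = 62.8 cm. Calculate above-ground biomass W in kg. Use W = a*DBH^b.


Formula: W = a * DBH^b  (allometric power law)
DBH^b = 62.8^2.41 = 21531.9192
W = 0.129 * 21531.9192 = 2777.6 kg

2777.6


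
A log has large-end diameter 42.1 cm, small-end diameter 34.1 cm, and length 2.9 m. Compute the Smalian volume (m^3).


Smalian: V = (A1 + A2)/2 * L,  A = pi*(D/200)^2
A1 = pi*(42.1/200)^2 = 0.139205 m^2
A2 = pi*(34.1/200)^2 = 0.091327 m^2
V = (0.139205+0.091327)/2*2.9 = 0.3343 m^3

0.3343


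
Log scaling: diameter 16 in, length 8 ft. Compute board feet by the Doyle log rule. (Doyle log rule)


Doyle: BF = (D - 4)^2 * L / 16
Adjusted diameter = 16 - 4 = 12 in
(D-4)^2 = 12^2 = 144
BF = 144 * 8 / 16 = 72 BF

72


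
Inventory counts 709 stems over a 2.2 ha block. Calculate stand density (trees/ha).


Formula: Stand Density = N_trees / Area_ha
Density = 709 trees / 2.2 ha
Density = 322 trees/ha

322


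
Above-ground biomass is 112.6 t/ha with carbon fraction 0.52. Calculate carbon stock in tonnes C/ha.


Formula: Carbon Stock = Biomass * Carbon Fraction
C = 112.6 t/ha * 0.52
C = 58.6 t C/ha

58.6


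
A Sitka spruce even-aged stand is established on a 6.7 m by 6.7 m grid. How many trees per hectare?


Formula: TPH = 10000 m^2/ha / (spacing_x * spacing_y)
Area per tree = 6.7 m * 6.7 m = 44.89 m^2
TPH = 10000 / 44.89 = 223 trees/ha

223


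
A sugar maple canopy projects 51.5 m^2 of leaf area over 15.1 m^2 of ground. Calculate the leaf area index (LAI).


Formula: LAI = total leaf area / ground area  (dimensionless)
LAI = 51.5 m^2 / 15.1 m^2
LAI = 3.41

3.41


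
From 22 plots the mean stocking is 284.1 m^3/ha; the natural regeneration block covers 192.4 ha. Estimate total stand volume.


Formula: Total Volume = Mean Volume per ha * Total Area
Total Volume = 284.1 m^3/ha * 192.4 ha
Total Volume = 54661 m^3

54661


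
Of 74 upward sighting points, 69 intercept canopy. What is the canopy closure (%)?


Formula: Canopy closure = covered points / total points * 100
Closure = 69 / 74 * 100
Closure = 0.9324 * 100 = 93.2%

93.2


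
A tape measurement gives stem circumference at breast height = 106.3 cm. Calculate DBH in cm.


Formula: DBH = C / pi
DBH = 106.3 / pi
pi = 3.14159...
DBH = 33.8 cm

33.8


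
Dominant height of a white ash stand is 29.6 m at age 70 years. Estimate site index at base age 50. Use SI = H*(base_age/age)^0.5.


Formula: SI = H_dom * (base_age / age)^0.5
Age ratio = 50 / 70 = 0.71429
sqrt(age_ratio) = 0.84515
SI = 29.6 * 0.84515 = 25.0 m

25.0


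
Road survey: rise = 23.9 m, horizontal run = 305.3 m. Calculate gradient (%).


Formula: Gradient = rise / run * 100
Gradient = 23.9 / 305.3 * 100 = 7.8%

7.8


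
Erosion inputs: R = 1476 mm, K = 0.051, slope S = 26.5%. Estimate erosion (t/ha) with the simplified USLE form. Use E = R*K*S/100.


Formula: E = R * K * S / 100  (simplified USLE)
R * K = 1476 * 0.051 = 75.276
E = 75.276 * 26.5 / 100 = 19.95 t/ha

19.95


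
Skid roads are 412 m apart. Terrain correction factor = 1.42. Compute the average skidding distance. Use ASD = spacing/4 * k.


Formula: ASD = (spacing / 4) * correction
Uncorrected distance = spacing / 4 = 412 / 4 = 103 m
ASD = 103 * 1.42 = 146 m

146


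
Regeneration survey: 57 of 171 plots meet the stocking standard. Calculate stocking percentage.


Formula: Stocking % = stocked plots / total plots * 100
Stocking = 57 / 171 * 100
Stocking = 0.3333 * 100 = 33.3%

33.3


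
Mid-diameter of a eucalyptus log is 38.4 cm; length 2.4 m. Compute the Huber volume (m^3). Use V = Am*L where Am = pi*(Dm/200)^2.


Huber: V = Am * L,  Am = pi*(Dm/200)^2
Am = pi*(38.4/200)^2 = 0.115812 m^2
V = 0.115812*2.4 = 0.2779 m^3

0.2779


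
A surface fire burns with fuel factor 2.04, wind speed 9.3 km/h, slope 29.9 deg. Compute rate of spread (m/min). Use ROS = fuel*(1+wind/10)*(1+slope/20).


Formula: ROS = fuel * (1 + wind/10) * (1 + slope/20)
Wind factor = 1 + 9.3/10 = 1.93
Slope factor = 1 + 29.9/20 = 2.495
ROS = 2.04 * 1.93 * 2.495 = 9.82 m/min

9.82


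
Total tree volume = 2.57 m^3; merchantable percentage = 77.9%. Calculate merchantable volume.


Formula: MV = V_total * (merchantable_pct / 100)
Merchantable fraction = 77.9% / 100 = 0.779
MV = 2.57 m^3 * 0.779 = 2.002 m^3

2.002


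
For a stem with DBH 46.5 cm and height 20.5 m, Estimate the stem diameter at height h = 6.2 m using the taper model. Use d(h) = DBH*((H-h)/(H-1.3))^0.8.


Taper: d(h) = DBH * ((H - h) / (H - 1.3))^0.8
Numerator = H - h = 20.5 - 6.2 = 14.3 m
Denominator = H - 1.3 = 20.5 - 1.3 = 19.2 m
Ratio = 14.3 / 19.2 = 0.74479
d = 46.5 * 0.74479^0.8 = 36.7 cm

36.7


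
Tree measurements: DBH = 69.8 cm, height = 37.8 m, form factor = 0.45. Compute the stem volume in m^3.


Formula: V = pi * (DBH/200)^2 * H * ff
Radius = DBH/200 = 69.8/200 = 0.349 m
Radius^2 = 0.349^2 = 0.121801 m^2
V = pi * 0.121801 * 37.8 * 0.45
V = 6.509 m^3

6.509


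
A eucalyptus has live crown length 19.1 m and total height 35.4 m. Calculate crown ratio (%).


Formula: Crown Ratio = (Crown Length / Total Height) * 100
CR = (19.1 m / 35.4 m) * 100
CR = 0.5395 * 100 = 54.0%

54.0


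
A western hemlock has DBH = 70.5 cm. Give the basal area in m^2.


Formula: BA = pi * (DBH/2)^2 / 10000  (cm^2 to m^2)
Radius = DBH/2 = 70.5/2 = 35.25 cm
BA = pi * 35.25^2 / 10000
   = 3903.6252 cm^2 / 10000
   = 0.3904 m^2

0.3904


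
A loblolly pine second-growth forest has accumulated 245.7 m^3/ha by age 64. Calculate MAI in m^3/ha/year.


Formula: MAI = Total Volume / Stand Age
MAI = 245.7 m^3/ha / 64 years
MAI = 3.84 m^3/ha/year

3.84


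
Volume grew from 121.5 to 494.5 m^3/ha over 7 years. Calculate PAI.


Formula: PAI = (V_T2 - V_T1) / (T2 - T1)
Volume increment = 494.5 - 121.5 = 373.0 m^3/ha
PAI = 373.0 / 7 = 53.29 m^3/ha/year

53.29


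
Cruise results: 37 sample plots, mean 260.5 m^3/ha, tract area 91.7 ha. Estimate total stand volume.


Formula: Total Volume = Mean Volume per ha * Total Area
Total Volume = 260.5 m^3/ha * 91.7 ha
Total Volume = 23888 m^3

23888


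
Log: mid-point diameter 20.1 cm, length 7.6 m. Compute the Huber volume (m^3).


Huber: V = Am * L,  Am = pi*(Dm/200)^2
Am = pi*(20.1/200)^2 = 0.031731 m^2
V = 0.031731*7.6 = 0.2412 m^3

0.2412


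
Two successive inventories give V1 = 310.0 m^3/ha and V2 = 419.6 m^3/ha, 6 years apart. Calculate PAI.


Formula: PAI = (V_T2 - V_T1) / (T2 - T1)
Volume increment = 419.6 - 310.0 = 109.6 m^3/ha
PAI = 109.6 / 6 = 18.27 m^3/ha/year

18.27


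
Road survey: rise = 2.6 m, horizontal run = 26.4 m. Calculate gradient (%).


Formula: Gradient = rise / run * 100
Gradient = 2.6 / 26.4 * 100 = 9.8%

9.8


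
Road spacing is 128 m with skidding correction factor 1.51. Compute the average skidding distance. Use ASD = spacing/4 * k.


Formula: ASD = (spacing / 4) * correction
Uncorrected distance = spacing / 4 = 128 / 4 = 32 m
ASD = 32 * 1.51 = 48 m

48


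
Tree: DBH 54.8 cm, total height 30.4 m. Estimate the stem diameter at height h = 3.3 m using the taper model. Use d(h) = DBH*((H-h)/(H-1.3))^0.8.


Taper: d(h) = DBH * ((H - h) / (H - 1.3))^0.8
Numerator = H - h = 30.4 - 3.3 = 27.1 m
Denominator = H - 1.3 = 30.4 - 1.3 = 29.1 m
Ratio = 27.1 / 29.1 = 0.93127
d = 54.8 * 0.93127^0.8 = 51.8 cm

51.8


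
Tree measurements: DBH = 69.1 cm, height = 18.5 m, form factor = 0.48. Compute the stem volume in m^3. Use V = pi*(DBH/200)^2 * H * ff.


Formula: V = pi * (DBH/200)^2 * H * ff
Radius = DBH/200 = 69.1/200 = 0.3455 m
Radius^2 = 0.3455^2 = 0.11937025 m^2
V = pi * 0.11937025 * 18.5 * 0.48
V = 3.33 m^3

3.33


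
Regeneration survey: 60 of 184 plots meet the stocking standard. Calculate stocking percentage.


Formula: Stocking % = stocked plots / total plots * 100
Stocking = 60 / 184 * 100
Stocking = 0.3261 * 100 = 32.6%

32.6


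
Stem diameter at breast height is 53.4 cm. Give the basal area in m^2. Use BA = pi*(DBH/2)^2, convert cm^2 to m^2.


Formula: BA = pi * (DBH/2)^2 / 10000  (cm^2 to m^2)
Radius = DBH/2 = 53.4/2 = 26.7 cm
BA = pi * 26.7^2 / 10000
   = 2239.61 cm^2 / 10000
   = 0.224 m^2

0.224


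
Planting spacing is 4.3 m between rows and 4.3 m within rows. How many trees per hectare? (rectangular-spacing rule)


Formula: TPH = 10000 m^2/ha / (spacing_x * spacing_y)
Area per tree = 4.3 m * 4.3 m = 18.49 m^2
TPH = 10000 / 18.49 = 541 trees/ha

541


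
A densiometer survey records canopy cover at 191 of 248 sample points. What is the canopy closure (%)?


Formula: Canopy closure = covered points / total points * 100
Closure = 191 / 248 * 100
Closure = 0.7702 * 100 = 77.0%

77.0


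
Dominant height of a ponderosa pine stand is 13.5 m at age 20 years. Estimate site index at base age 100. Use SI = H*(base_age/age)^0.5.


Formula: SI = H_dom * (base_age / age)^0.5
Age ratio = 100 / 20 = 5.0
sqrt(age_ratio) = 2.23607
SI = 13.5 * 2.23607 = 30.2 m

30.2


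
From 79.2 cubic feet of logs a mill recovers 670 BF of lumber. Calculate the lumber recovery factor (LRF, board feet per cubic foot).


Formula: LRF = Lumber Output (BF) / Log Input (ft^3)
LRF = 670 BF / 79.2 ft^3
LRF = 8.46 BF/ft^3

8.46


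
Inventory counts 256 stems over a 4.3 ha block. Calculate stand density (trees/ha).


Formula: Stand Density = N_trees / Area_ha
Density = 256 trees / 4.3 ha
Density = 60 trees/ha

60


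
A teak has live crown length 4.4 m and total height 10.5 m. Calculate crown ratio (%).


Formula: Crown Ratio = (Crown Length / Total Height) * 100
CR = (4.4 m / 10.5 m) * 100
CR = 0.419 * 100 = 41.9%

41.9


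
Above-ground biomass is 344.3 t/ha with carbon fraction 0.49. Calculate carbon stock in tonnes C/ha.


Formula: Carbon Stock = Biomass * Carbon Fraction
C = 344.3 t/ha * 0.49
C = 168.7 t C/ha

168.7


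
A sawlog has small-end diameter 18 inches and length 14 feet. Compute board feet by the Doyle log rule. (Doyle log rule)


Doyle: BF = (D - 4)^2 * L / 16
Adjusted diameter = 18 - 4 = 14 in
(D-4)^2 = 14^2 = 196
BF = 196 * 14 / 16 = 172 BF

172


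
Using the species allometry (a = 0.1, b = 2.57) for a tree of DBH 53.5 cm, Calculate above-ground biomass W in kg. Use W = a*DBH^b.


Formula: W = a * DBH^b  (allometric power law)
DBH^b = 53.5^2.57 = 27661.0855
W = 0.1 * 27661.0855 = 2766.1 kg

2766.1


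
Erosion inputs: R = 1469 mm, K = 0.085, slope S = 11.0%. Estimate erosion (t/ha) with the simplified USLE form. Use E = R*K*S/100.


Formula: E = R * K * S / 100  (simplified USLE)
R * K = 1469 * 0.085 = 124.865
E = 124.865 * 11.0 / 100 = 13.74 t/ha

13.74


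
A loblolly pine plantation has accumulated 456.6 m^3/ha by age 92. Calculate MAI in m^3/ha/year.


Formula: MAI = Total Volume / Stand Age
MAI = 456.6 m^3/ha / 92 years
MAI = 4.96 m^3/ha/year

4.96


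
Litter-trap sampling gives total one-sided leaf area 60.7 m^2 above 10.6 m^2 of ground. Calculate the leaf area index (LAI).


Formula: LAI = total leaf area / ground area  (dimensionless)
LAI = 60.7 m^2 / 10.6 m^2
LAI = 5.73

5.73


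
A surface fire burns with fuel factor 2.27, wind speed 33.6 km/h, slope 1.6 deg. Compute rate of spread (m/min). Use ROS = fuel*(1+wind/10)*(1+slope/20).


Formula: ROS = fuel * (1 + wind/10) * (1 + slope/20)
Wind factor = 1 + 33.6/10 = 4.36
Slope factor = 1 + 1.6/20 = 1.08
ROS = 2.27 * 4.36 * 1.08 = 10.69 m/min

10.69


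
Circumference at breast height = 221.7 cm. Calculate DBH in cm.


Formula: DBH = C / pi
DBH = 221.7 / pi
pi = 3.14159...
DBH = 70.6 cm

70.6


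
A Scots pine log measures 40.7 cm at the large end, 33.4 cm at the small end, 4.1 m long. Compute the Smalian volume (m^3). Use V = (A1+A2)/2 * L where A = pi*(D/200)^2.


Smalian: V = (A1 + A2)/2 * L,  A = pi*(D/200)^2
A1 = pi*(40.7/200)^2 = 0.1301 m^2
A2 = pi*(33.4/200)^2 = 0.087616 m^2
V = (0.1301+0.087616)/2*4.1 = 0.4463 m^3

0.4463


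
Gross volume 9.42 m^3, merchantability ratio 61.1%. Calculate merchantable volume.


Formula: MV = V_total * (merchantable_pct / 100)
Merchantable fraction = 61.1% / 100 = 0.611
MV = 9.42 m^3 * 0.611 = 5.756 m^3

5.756


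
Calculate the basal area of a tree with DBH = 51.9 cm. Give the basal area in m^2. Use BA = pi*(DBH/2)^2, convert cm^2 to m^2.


Formula: BA = pi * (DBH/2)^2 / 10000  (cm^2 to m^2)
Radius = DBH/2 = 51.9/2 = 25.95 cm
BA = pi * 25.95^2 / 10000
   = 2115.5563 cm^2 / 10000
   = 0.2116 m^2

0.2116


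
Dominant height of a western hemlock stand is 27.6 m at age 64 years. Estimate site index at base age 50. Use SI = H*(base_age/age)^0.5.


Formula: SI = H_dom * (base_age / age)^0.5
Age ratio = 50 / 64 = 0.78125
sqrt(age_ratio) = 0.88388
SI = 27.6 * 0.88388 = 24.4 m

24.4


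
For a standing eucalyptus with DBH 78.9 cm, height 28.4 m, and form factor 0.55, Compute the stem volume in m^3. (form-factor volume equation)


Formula: V = pi * (DBH/200)^2 * H * ff
Radius = DBH/200 = 78.9/200 = 0.3945 m
Radius^2 = 0.3945^2 = 0.15563025 m^2
V = pi * 0.15563025 * 28.4 * 0.55
V = 7.637 m^3

7.637


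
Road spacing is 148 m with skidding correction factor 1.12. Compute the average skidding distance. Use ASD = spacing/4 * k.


Formula: ASD = (spacing / 4) * correction
Uncorrected distance = spacing / 4 = 148 / 4 = 37 m
ASD = 37 * 1.12 = 41 m

41


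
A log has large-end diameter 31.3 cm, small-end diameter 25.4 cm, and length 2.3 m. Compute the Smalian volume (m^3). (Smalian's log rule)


Smalian: V = (A1 + A2)/2 * L,  A = pi*(D/200)^2
A1 = pi*(31.3/200)^2 = 0.076945 m^2
A2 = pi*(25.4/200)^2 = 0.050671 m^2
V = (0.076945+0.050671)/2*2.3 = 0.1468 m^3

0.1468


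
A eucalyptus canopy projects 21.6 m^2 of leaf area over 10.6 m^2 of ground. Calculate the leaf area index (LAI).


Formula: LAI = total leaf area / ground area  (dimensionless)
LAI = 21.6 m^2 / 10.6 m^2
LAI = 2.04

2.04


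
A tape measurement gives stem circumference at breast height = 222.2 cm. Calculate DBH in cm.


Formula: DBH = C / pi
DBH = 222.2 / pi
pi = 3.14159...
DBH = 70.7 cm

70.7


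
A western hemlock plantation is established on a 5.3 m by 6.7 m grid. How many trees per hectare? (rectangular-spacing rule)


Formula: TPH = 10000 m^2/ha / (spacing_x * spacing_y)
Area per tree = 5.3 m * 6.7 m = 35.51 m^2
TPH = 10000 / 35.51 = 282 trees/ha

282


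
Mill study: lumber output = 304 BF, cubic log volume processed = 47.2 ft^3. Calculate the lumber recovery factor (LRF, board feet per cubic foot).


Formula: LRF = Lumber Output (BF) / Log Input (ft^3)
LRF = 304 BF / 47.2 ft^3
LRF = 6.44 BF/ft^3

6.44


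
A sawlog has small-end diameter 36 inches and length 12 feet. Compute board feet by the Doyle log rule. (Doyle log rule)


Doyle: BF = (D - 4)^2 * L / 16
Adjusted diameter = 36 - 4 = 32 in
(D-4)^2 = 32^2 = 1024
BF = 1024 * 12 / 16 = 768 BF

768


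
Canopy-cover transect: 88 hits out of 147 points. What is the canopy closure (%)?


Formula: Canopy closure = covered points / total points * 100
Closure = 88 / 147 * 100
Closure = 0.5986 * 100 = 59.9%

59.9


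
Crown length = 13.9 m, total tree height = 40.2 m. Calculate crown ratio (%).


Formula: Crown Ratio = (Crown Length / Total Height) * 100
CR = (13.9 m / 40.2 m) * 100
CR = 0.3458 * 100 = 34.6%

34.6


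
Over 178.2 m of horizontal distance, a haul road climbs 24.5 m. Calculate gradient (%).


Formula: Gradient = rise / run * 100
Gradient = 24.5 / 178.2 * 100 = 13.7%

13.7


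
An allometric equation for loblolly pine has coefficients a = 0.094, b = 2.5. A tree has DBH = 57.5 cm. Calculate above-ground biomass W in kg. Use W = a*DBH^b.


Formula: W = a * DBH^b  (allometric power law)
DBH^b = 57.5^2.5 = 25070.8819
W = 0.094 * 25070.8819 = 2356.7 kg

2356.7


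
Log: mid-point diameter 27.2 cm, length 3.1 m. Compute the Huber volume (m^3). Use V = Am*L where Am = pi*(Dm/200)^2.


Huber: V = Am * L,  Am = pi*(Dm/200)^2
Am = pi*(27.2/200)^2 = 0.058107 m^2
V = 0.058107*3.1 = 0.1801 m^3

0.1801
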